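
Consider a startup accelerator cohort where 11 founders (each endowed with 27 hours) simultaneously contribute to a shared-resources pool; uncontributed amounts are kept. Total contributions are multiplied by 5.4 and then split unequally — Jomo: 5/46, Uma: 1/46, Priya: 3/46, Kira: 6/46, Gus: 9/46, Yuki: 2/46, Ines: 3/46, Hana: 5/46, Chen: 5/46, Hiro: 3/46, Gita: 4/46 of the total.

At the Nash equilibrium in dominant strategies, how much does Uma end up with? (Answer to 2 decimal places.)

30.17 hours

For player j, contributing a unit is worthwhile iff 5.4 × (j's share) ≥ 1, i.e. iff j's share is at least 0.1852.
Gus alone (share 9/46) is above the threshold, contributing 27; the remaining 10 contribute 0. Total contributed: 27.
Uma keeps 27 and receives 5.4 × 27 × 1/46 = 3.17 from the shared-resources pool, for a payoff of 30.17.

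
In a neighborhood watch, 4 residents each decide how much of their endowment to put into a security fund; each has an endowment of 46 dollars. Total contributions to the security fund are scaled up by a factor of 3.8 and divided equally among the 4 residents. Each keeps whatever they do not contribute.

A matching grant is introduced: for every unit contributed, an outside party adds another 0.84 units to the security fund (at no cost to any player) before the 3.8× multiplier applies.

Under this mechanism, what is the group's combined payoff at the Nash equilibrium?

1286.53 dollars

The effective private return per unit is now 3.8 × 1.84 / 4 = 1.7480 > 1, so every player's dominant strategy flips to full contribution.
At the Nash equilibrium everyone contributes 46. Group total payoff = 3.8 × 1.84 × 184 = 1286.53.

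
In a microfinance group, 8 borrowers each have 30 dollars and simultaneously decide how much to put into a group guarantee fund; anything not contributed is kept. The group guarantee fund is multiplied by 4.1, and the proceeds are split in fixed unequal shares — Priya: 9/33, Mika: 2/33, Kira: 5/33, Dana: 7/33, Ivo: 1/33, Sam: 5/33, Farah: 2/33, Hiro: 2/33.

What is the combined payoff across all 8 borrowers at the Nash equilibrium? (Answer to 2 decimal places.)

333.00 dollars

A player with share s gets back 4.1·s per unit contributed, so full contribution is dominant for anyone with s > 1/4.1 = 0.2439 and zero contribution is dominant for anyone below.
Priya alone (share 9/33) is above the threshold, contributing 30; the remaining 7 contribute 0. Total contributed: 30.
The group guarantee fund pays out 4.1 × 30 = 123.00 in total (split across the unequal shares, but the aggregate is all that matters for the group sum).
The 7 free-riders keep 30 each, adding 210. Group total = 210 + 123.00 = 333.00.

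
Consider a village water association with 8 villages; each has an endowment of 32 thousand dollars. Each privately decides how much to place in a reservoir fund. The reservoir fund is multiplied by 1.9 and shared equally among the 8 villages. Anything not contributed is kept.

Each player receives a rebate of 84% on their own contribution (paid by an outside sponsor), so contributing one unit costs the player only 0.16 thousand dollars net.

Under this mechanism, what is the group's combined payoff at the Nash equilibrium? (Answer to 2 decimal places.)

Under the mechanism each unit contributed yields (1.9/8) / 0.16 = 1.4844 back to its contributor per unit of net cost, which exceeds 1, making full contribution the dominant choice for everyone.
So the Nash equilibrium is full contribution by all 8; the group earns 8 × (32 × 0.84 + 1.9 × 32) = 701.44.

701.44 thousand dollars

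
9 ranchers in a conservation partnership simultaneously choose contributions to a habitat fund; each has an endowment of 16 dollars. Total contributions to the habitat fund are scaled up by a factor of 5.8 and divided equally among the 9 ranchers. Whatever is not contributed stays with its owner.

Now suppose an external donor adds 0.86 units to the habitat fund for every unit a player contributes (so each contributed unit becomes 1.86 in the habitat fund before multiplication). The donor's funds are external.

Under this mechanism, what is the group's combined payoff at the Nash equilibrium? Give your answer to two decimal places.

1553.47 dollars

Under the mechanism each unit contributed yields 5.8 × 1.86 / 9 = 1.1987 back to its contributor per unit of net cost, which exceeds 1, making full contribution the dominant choice for everyone.
So the Nash equilibrium is full contribution by all 9; the group earns 5.8 × 1.86 × 144 = 1553.47.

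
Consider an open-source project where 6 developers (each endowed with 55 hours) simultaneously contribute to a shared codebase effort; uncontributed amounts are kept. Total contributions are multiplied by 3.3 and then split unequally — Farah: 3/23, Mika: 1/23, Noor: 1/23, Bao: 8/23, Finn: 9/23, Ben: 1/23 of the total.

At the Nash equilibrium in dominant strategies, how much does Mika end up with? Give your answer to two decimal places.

70.78 hours

For player j, contributing a unit is worthwhile iff 3.3 × (j's share) ≥ 1, i.e. iff j's share is at least 0.3030.
The shares above 0.3030 belong to Bao and Finn, contributing 55 each; the remaining 4 contribute 0. Total contributed: 110.
Mika keeps 55 and receives 3.3 × 110 × 1/23 = 15.78 from the shared codebase effort, for a payoff of 70.78.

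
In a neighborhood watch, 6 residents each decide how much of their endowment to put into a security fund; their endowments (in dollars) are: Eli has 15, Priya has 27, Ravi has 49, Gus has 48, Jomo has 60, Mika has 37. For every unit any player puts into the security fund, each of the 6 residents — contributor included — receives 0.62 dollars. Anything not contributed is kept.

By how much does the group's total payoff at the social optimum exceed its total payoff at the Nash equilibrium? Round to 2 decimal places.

The private return per contributed unit is 0.62 < 1 for everyone, so the Nash equilibrium is zero contribution and the group total is Σ E_j = 15 + 27 + 49 + 48 + 60 + 37 = 236.
Each contributed unit returns 3.720 to the group, so the social optimum is full contribution by everyone: group total = 3.720 × 236 = 877.92.
Efficiency loss = (3.720 − 1) × 236 = 641.92.

641.92 dollars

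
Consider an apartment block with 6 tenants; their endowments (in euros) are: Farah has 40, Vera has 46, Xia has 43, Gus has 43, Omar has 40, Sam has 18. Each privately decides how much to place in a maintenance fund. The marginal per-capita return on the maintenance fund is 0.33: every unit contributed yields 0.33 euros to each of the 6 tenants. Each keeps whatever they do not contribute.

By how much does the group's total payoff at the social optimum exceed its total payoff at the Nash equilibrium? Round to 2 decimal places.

225.40 euros

The private return per contributed unit is 0.33 < 1 for everyone, so the Nash equilibrium is zero contribution and the group total is Σ E_j = 40 + 46 + 43 + 43 + 40 + 18 = 230.
Each contributed unit returns 1.980 to the group, so the social optimum is full contribution by everyone: group total = 1.980 × 230 = 455.40.
Efficiency loss = (1.980 − 1) × 230 = 225.40.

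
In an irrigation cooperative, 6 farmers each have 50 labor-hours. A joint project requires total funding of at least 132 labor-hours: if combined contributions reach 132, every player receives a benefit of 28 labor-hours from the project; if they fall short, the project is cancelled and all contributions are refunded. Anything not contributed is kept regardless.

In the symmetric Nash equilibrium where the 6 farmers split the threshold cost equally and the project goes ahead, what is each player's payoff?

56 labor-hours

Equal share of the threshold: 132/6 = 22.
At this profile no one gains by cutting their contribution: any cut drops the total below 132, the project is cancelled, contributions are refunded, and the deviator ends with 50, which is less than 50 − 22 + 28 = 56. Contributing more than 22 just wastes the excess. So contributing exactly 22 is a best response.
Each player's payoff: 50 − 22 + 28 = 56.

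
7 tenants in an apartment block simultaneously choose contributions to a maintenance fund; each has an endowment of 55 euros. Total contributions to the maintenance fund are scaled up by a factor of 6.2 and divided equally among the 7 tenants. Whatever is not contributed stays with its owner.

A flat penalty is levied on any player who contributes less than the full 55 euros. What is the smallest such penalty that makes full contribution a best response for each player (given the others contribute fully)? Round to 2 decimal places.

6.29 euros

Given the others contribute fully, the best deviation is to contribute 0 (any partial contribution still incurs the fine and gives up units whose private return 0.8857 is below 1).
Deviating from 55 to 0 saves 55 euros but forfeits the deviator's share of the drop in the maintenance fund: 6.2/7 × 55 = 48.71.
So the deviation gain is 55 − 48.71 = 6.29, and the fine must be at least 6.29 euros to wipe it out.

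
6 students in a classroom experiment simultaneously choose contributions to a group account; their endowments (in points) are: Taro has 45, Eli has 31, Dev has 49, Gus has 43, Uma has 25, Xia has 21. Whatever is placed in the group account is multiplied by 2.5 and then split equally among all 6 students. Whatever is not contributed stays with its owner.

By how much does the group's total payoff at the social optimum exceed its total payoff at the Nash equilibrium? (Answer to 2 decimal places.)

321.00 points

The private return per contributed unit is 2.5/6 = 0.4167 < 1 for every player regardless of endowment, so the Nash equilibrium is zero contribution and the group total is Σ E_j = 45 + 31 + 49 + 43 + 25 + 21 = 214.
Each contributed unit returns 2.500 to the group, so the social optimum is full contribution by everyone: group total = 2.500 × 214 = 535.00.
Efficiency loss = (2.500 − 1) × 214 = 321.00.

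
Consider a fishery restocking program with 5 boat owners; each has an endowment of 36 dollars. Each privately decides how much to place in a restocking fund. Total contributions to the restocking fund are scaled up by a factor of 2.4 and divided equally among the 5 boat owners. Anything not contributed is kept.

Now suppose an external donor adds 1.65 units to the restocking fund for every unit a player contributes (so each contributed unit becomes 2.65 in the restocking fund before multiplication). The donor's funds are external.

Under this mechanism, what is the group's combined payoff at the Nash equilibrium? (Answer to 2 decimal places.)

Under the mechanism each unit contributed yields 2.4 × 2.65 / 5 = 1.2720 back to its contributor per unit of net cost, which exceeds 1, making full contribution the dominant choice for everyone.
At the Nash equilibrium everyone contributes 36. Group total payoff = 2.4 × 2.65 × 180 = 1144.80.

1144.80 dollars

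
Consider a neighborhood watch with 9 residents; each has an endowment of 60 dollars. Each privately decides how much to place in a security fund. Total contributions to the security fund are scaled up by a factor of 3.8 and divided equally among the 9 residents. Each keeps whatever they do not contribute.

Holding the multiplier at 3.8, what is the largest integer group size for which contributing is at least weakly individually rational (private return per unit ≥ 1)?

Private return per unit is 3.8/(group size), which is ≥ 1 whenever the group size is ≤ 3.8.
The largest such integer is 3.

3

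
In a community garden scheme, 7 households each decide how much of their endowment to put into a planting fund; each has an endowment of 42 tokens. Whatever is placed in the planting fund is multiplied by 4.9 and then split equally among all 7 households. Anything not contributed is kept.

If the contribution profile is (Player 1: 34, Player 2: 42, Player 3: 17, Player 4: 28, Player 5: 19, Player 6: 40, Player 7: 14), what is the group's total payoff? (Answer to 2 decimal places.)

Total contributed: 34 + 42 + 17 + 28 + 19 + 40 + 14 = 194; total kept: 7 × 42 − 194 = 100.
The planting fund pays out 4.9 × 194 = 950.60 in aggregate.
Group total = 100 + 950.60 = 1050.60.

1050.60 tokens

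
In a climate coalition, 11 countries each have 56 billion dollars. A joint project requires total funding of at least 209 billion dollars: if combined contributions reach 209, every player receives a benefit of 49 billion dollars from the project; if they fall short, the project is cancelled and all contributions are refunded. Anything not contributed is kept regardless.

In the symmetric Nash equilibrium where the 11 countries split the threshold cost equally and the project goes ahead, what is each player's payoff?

Equal share of the threshold: 209/11 = 19.
At this profile no one gains by cutting their contribution: any cut drops the total below 209, the project is cancelled, contributions are refunded, and the deviator ends with 56, which is less than 56 − 19 + 49 = 86. Contributing more than 19 just wastes the excess. So contributing exactly 19 is a best response.
Each player's payoff: 56 − 19 + 49 = 86.

86 billion dollars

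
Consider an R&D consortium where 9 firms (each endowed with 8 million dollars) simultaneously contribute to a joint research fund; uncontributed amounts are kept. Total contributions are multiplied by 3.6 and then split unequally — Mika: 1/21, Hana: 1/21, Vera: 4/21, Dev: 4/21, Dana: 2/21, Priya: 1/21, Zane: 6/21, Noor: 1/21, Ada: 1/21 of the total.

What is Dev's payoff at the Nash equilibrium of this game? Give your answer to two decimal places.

13.49 million dollars

Player j's private return per contributed unit is 3.6 × (j's share). Contributing is weakly dominant for j when that share is at least 1/3.6 = 0.2778, and contributing 0 is dominant otherwise.
Zane alone (share 6/21) is above the threshold, contributing 8; the remaining 8 contribute 0. Total contributed: 8.
Dev keeps 8 and receives 3.6 × 8 × 4/21 = 5.49 from the joint research fund, for a payoff of 13.49.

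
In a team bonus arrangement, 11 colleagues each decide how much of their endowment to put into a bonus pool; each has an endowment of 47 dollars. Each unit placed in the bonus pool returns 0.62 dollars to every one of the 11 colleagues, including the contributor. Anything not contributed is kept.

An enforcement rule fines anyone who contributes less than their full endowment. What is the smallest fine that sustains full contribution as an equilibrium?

17.86 dollars

Given the others contribute fully, the best deviation is to contribute 0 (any partial contribution still incurs the fine and gives up units whose private return 0.62 is below 1).
Deviating from 47 to 0 saves 47 dollars but forfeits the deviator's share of the drop in the bonus pool: 0.62 × 47 = 29.14.
So the deviation gain is 47 − 29.14 = 17.86, and the fine must be at least 17.86 dollars to wipe it out.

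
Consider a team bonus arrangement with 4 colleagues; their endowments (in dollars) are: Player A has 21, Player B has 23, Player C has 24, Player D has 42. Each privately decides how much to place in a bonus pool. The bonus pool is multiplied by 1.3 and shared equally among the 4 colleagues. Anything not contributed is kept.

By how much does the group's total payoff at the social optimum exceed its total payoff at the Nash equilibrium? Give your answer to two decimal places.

The private return per contributed unit is 1.3/4 = 0.3250 < 1 for every player regardless of endowment, so the Nash equilibrium is zero contribution and the group total is Σ E_j = 21 + 23 + 24 + 42 = 110.
Each contributed unit returns 1.300 to the group, so the social optimum is full contribution by everyone: group total = 1.300 × 110 = 143.00.
Efficiency loss = (1.300 − 1) × 110 = 33.00.

33.00 dollars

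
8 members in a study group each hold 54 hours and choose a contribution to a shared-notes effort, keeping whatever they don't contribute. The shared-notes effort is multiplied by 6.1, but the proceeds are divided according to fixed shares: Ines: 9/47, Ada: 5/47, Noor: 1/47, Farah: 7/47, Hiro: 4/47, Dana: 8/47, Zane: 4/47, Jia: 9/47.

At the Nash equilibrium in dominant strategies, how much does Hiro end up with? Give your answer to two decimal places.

Each unit j contributes comes back to j as 6.1 × (j's share), so j prefers to contribute only if that share exceeds 1/6.1 = 0.1639; otherwise keeping the unit dominates.
Ines, Dana and Jia are above the threshold, contributing 54 each; the remaining 5 contribute 0. Total contributed: 162.
Hiro keeps 54 and receives 6.1 × 162 × 4/47 = 84.10 from the shared-notes effort, for a payoff of 138.10.

138.10 hours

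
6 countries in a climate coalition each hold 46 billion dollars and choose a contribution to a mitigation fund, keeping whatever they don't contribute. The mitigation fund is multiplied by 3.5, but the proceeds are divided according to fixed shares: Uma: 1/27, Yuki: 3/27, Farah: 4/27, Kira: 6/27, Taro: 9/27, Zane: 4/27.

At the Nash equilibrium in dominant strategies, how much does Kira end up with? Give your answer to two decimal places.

For player j, contributing a unit is worthwhile iff 3.5 × (j's share) ≥ 1, i.e. iff j's share is at least 0.2857.
Only Taro (9/27) clears that bar, contributing 46; the remaining 5 contribute 0. Total contributed: 46.
Kira keeps 46 and receives 3.5 × 46 × 6/27 = 35.78 from the mitigation fund, for a payoff of 81.78.

81.78 billion dollars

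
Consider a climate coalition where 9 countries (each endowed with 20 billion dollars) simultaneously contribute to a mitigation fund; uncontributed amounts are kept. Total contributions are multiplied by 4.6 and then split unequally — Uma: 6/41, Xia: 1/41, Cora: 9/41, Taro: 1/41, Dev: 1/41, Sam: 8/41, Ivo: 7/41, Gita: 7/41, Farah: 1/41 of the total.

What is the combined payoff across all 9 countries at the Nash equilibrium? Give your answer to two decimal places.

For player j, contributing a unit is worthwhile iff 4.6 × (j's share) ≥ 1, i.e. iff j's share is at least 0.2174.
The only share above 0.2174 is Cora's 9/41, contributing 20; the remaining 8 contribute 0. Total contributed: 20.
The mitigation fund pays out 4.6 × 20 = 92.00 in total (split across the unequal shares, but the aggregate is all that matters for the group sum).
The 8 free-riders keep 20 each, adding 160. Group total = 160 + 92.00 = 252.00.

252.00 billion dollars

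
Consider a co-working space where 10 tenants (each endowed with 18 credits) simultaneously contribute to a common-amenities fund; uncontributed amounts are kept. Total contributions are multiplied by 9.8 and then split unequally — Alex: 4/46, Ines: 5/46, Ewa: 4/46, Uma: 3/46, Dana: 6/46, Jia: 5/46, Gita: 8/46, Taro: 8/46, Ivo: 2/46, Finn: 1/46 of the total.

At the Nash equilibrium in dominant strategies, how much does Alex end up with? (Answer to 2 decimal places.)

Each unit j contributes comes back to j as 9.8 × (j's share), so j prefers to contribute only if that share exceeds 1/9.8 = 0.1020; otherwise keeping the unit dominates.
Ines, Dana, Jia, Gita and Taro are above the threshold, contributing 18 each; the remaining 5 contribute 0. Total contributed: 90.
Alex keeps 18 and receives 9.8 × 90 × 4/46 = 76.70 from the common-amenities fund, for a payoff of 94.70.

94.70 credits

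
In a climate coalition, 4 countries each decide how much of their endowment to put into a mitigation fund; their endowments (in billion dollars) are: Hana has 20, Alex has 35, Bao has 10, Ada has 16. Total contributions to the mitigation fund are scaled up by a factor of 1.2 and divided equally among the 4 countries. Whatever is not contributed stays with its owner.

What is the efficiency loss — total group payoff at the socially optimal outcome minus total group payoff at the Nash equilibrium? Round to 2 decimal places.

16.20 billion dollars

The private return per contributed unit is 1.2/4 = 0.3000 < 1 for every player regardless of endowment, so the Nash equilibrium is zero contribution and the group total is Σ E_j = 20 + 35 + 10 + 16 = 81.
Each contributed unit returns 1.200 to the group, so the social optimum is full contribution by everyone: group total = 1.200 × 81 = 97.20.
Efficiency loss = (1.200 − 1) × 81 = 16.20.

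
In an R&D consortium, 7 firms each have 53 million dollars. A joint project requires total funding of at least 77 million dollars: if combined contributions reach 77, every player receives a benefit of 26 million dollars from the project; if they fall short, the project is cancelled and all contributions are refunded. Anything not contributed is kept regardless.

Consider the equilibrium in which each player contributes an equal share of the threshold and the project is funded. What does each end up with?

68 million dollars

Equal share of the threshold: 77/7 = 11.
At this profile no one gains by cutting their contribution: any cut drops the total below 77, the project is cancelled, contributions are refunded, and the deviator ends with 53, which is less than 53 − 11 + 26 = 68. Contributing more than 11 just wastes the excess. So contributing exactly 11 is a best response.
Each player's payoff: 53 − 11 + 26 = 68.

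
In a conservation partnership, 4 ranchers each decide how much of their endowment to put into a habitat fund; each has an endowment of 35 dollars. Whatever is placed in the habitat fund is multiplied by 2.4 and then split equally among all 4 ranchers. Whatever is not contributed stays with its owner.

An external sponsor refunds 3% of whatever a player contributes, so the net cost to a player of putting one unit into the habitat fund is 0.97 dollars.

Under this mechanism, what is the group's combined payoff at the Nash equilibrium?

140.00 dollars

With the mechanism, a contributed unit returns (2.4/4) / 0.97 = 0.6186 per unit of net cost — still below 1 — so contributing 0 remains dominant for every player.
At the Nash equilibrium no one contributes; group total payoff = 4 × 35 = 140.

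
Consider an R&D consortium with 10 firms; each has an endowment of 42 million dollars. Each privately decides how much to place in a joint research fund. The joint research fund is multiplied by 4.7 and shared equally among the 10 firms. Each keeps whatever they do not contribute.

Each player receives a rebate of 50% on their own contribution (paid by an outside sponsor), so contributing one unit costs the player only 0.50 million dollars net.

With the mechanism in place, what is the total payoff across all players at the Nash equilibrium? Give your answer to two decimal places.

With the mechanism, a contributed unit returns (4.7/10) / 0.50 = 0.9400 per unit of net cost — still below 1 — so contributing 0 remains dominant for every player.
At the Nash equilibrium no one contributes; group total payoff = 10 × 42 = 420.

420.00 million dollars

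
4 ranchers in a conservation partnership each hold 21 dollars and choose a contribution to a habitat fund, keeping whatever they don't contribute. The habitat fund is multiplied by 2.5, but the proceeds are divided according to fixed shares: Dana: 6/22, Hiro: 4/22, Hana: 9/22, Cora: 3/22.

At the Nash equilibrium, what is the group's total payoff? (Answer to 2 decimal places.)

115.50 dollars

For player j, contributing a unit is worthwhile iff 2.5 × (j's share) ≥ 1, i.e. iff j's share is at least 0.4000.
Only Hana (9/22) clears that bar, contributing 21; the remaining 3 contribute 0. Total contributed: 21.
The habitat fund pays out 2.5 × 21 = 52.50 in total (split across the unequal shares, but the aggregate is all that matters for the group sum).
The 3 free-riders keep 21 each, adding 63. Group total = 63 + 52.50 = 115.50.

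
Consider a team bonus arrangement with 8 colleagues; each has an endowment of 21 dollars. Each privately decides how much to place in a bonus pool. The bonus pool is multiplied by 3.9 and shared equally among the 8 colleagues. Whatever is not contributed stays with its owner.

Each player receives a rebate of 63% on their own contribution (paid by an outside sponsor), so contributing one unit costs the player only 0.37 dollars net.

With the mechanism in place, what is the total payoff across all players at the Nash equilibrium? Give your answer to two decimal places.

The effective private return per unit is now (3.9/8) / 0.37 = 1.3176 > 1, so every player's dominant strategy flips to full contribution.
So the Nash equilibrium is full contribution by all 8; the group earns 8 × (21 × 0.63 + 3.9 × 21) = 761.04.

761.04 dollars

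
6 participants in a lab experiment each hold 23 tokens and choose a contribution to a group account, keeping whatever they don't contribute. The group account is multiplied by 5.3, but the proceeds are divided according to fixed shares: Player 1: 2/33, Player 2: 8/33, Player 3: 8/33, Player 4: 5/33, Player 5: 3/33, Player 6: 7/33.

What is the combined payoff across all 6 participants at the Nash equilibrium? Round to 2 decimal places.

434.70 tokens

Player j's private return per contributed unit is 5.3 × (j's share). Contributing is weakly dominant for j when that share is at least 1/5.3 = 0.1887, and contributing 0 is dominant otherwise.
Player 2, Player 3 and Player 6 clear that bar, contributing 23 each; the remaining 3 contribute 0. Total contributed: 69.
The group account pays out 5.3 × 69 = 365.70 in total (split across the unequal shares, but the aggregate is all that matters for the group sum).
The 3 free-riders keep 23 each, adding 69. Group total = 69 + 365.70 = 434.70.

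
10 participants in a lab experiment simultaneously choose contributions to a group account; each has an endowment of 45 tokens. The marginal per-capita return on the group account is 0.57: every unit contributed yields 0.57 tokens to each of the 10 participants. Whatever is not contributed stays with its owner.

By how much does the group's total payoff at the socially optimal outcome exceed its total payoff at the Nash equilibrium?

The private return per contributed unit is 0.57 < 1, so contributing 0 is dominant for every player. At the Nash equilibrium everyone keeps their 45, and the group total is 10 × 45 = 450.
Each contributed unit returns 5.700 to the group as a whole (0.57 to each of 10 players), which exceeds 1, so the social optimum is full contribution: group total = 5.700 × 450 = 2565.00.
Efficiency loss = 2565.00 − 450 = 2115.00.

2115.00 tokens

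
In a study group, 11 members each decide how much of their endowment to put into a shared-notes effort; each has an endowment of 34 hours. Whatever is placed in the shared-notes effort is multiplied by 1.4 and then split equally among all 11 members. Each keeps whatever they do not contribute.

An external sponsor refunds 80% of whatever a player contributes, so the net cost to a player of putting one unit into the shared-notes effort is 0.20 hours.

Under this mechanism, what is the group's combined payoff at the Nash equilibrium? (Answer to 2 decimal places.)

With the mechanism, a contributed unit returns (1.4/11) / 0.20 = 0.6364 per unit of net cost — still below 1 — so contributing 0 remains dominant for every player.
At the Nash equilibrium no one contributes; group total payoff = 11 × 34 = 374.

374.00 hours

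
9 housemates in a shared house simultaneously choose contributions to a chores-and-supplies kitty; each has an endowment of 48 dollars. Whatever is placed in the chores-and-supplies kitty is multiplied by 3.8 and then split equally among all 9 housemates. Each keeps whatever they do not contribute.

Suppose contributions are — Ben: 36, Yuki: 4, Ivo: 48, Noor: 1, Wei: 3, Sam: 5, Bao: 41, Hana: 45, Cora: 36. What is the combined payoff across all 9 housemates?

Total contributed: 36 + 4 + 48 + 1 + 3 + 5 + 41 + 45 + 36 = 219; total kept: 9 × 48 − 219 = 213.
The chores-and-supplies kitty pays out 3.8 × 219 = 832.20 in aggregate.
Group total = 213 + 832.20 = 1045.20.

1045.20 dollars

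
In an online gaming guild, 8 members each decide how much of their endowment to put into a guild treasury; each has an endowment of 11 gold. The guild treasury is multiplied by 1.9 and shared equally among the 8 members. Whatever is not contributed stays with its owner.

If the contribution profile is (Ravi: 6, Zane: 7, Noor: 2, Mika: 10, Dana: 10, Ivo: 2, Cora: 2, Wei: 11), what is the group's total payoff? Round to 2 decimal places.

133.00 gold

Total contributed: 6 + 7 + 2 + 10 + 10 + 2 + 2 + 11 = 50; total kept: 8 × 11 − 50 = 38.
The guild treasury pays out 1.9 × 50 = 95.00 in aggregate.
Group total = 38 + 95.00 = 133.00.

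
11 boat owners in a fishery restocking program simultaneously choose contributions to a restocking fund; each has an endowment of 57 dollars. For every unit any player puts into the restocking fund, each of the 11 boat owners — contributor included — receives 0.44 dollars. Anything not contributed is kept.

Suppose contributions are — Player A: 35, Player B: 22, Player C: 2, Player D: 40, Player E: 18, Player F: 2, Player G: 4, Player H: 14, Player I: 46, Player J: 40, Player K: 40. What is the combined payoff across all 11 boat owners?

Total contributed: 35 + 22 + 2 + 40 + 18 + 2 + 4 + 14 + 46 + 40 + 40 = 263; total kept: 11 × 57 − 263 = 364.
The restocking fund pays out 0.44 × 11 × 263 = 1272.92 in aggregate.
Group total = 364 + 1272.92 = 1636.92.

1636.92 dollars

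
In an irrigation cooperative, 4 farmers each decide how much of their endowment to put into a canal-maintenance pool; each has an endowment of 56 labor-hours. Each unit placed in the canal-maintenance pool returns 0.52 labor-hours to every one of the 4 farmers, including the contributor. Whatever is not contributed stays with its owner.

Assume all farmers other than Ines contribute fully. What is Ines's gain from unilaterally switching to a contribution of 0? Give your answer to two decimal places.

26.88 labor-hours

Switching from a contribution of 56 to 0 lets Ines keep an extra 56 labor-hours, but lowers the canal-maintenance pool by 56, which costs Ines their own share of that drop: 0.52 × 56 = 29.12.
Net gain = 56 − 29.12 = 26.88. The private return per contributed unit (0.52) is below 1, so free-riding is indeed the best response regardless of what the others do.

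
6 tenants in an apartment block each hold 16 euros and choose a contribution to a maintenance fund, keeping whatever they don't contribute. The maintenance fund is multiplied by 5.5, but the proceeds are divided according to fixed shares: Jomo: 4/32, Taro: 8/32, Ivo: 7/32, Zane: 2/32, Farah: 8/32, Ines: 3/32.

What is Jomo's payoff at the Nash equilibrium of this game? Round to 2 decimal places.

49.00 euros

A player with share s gets back 5.5·s per unit contributed, so full contribution is dominant for anyone with s > 1/5.5 = 0.1818 and zero contribution is dominant for anyone below.
Taro, Ivo and Farah clear that bar, contributing 16 each; the remaining 3 contribute 0. Total contributed: 48.
Jomo keeps 16 and receives 5.5 × 48 × 4/32 = 33.00 from the maintenance fund, for a payoff of 49.00.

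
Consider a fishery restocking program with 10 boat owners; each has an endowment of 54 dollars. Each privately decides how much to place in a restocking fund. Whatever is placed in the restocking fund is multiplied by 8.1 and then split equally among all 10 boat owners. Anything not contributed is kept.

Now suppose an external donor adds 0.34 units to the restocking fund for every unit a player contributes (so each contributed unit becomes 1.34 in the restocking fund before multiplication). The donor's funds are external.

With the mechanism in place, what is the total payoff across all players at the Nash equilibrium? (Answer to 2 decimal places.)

With the mechanism, a contributed unit returns 8.1 × 1.34 / 10 = 1.0854 per unit of net cost to the contributor — now above 1 — so contributing fully is weakly dominant for every player.
At the Nash equilibrium everyone contributes 54. Group total payoff = 8.1 × 1.34 × 540 = 5861.16.

5861.16 dollars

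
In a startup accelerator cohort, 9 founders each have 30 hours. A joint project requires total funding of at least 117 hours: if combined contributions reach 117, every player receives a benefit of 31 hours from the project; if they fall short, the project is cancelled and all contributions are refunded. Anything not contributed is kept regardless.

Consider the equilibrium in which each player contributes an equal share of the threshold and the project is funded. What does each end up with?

48 hours

Equal share of the threshold: 117/9 = 13.
At this profile no one gains by cutting their contribution: any cut drops the total below 117, the project is cancelled, contributions are refunded, and the deviator ends with 30, which is less than 30 − 13 + 31 = 48. Contributing more than 13 just wastes the excess. So contributing exactly 13 is a best response.
Each player's payoff: 30 − 13 + 31 = 48.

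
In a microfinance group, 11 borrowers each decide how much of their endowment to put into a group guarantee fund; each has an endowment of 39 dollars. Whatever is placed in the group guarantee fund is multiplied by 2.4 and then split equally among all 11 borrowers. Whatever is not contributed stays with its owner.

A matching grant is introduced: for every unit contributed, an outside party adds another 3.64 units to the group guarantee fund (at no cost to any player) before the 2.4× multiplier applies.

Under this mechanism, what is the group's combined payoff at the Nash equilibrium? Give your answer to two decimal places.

The effective private return per unit is now 2.4 × 4.64 / 11 = 1.0124 > 1, so every player's dominant strategy flips to full contribution.
So the Nash equilibrium is full contribution by all 11; the group earns 2.4 × 4.64 × 429 = 4777.34.

4777.34 dollars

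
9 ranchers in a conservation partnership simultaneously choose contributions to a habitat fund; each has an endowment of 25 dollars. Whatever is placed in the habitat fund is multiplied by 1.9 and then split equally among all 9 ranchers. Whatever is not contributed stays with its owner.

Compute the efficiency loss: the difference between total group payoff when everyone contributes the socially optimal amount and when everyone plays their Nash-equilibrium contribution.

202.50 dollars

Each contributed unit returns 1.9/9 = 0.2111 to its contributor — below 1 — so contributing 0 is dominant for every player. At the Nash equilibrium everyone keeps their 25, and the group total is 9 × 25 = 225.
Each contributed unit returns 1.900 to the group as a whole (0.2111 to each of 9 players), which exceeds 1, so the social optimum is full contribution: group total = 1.900 × 225 = 427.50.
Efficiency loss = 427.50 − 225 = 202.50.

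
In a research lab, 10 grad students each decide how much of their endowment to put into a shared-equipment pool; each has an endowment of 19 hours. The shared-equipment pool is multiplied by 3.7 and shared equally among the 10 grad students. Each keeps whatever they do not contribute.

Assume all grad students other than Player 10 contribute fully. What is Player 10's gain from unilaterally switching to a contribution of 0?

11.97 hours

Switching from a contribution of 19 to 0 lets Player 10 keep an extra 19 hours, but lowers the shared-equipment pool by 19, which costs Player 10 their own share of that drop: 3.7/10 × 19 = 7.03.
Net gain = 19 − 7.03 = 11.97. The private return per contributed unit (0.3700) is below 1, so free-riding is indeed the best response regardless of what the others do.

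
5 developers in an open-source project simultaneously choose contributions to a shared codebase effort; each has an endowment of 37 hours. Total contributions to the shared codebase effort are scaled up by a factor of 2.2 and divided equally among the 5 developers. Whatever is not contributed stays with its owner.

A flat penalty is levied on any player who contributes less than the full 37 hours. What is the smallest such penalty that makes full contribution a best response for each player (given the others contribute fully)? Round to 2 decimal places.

20.72 hours

Given the others contribute fully, the best deviation is to contribute 0 (any partial contribution still incurs the fine and gives up units whose private return 0.4400 is below 1).
Deviating from 37 to 0 saves 37 hours but forfeits the deviator's share of the drop in the shared codebase effort: 2.2/5 × 37 = 16.28.
So the deviation gain is 37 − 16.28 = 20.72, and the fine must be at least 20.72 hours to wipe it out.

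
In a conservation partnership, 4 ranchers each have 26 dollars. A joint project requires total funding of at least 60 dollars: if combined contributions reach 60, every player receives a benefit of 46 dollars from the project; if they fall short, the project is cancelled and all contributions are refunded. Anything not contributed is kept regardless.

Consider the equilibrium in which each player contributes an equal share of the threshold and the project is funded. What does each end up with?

Equal share of the threshold: 60/4 = 15.
At this profile no one gains by cutting their contribution: any cut drops the total below 60, the project is cancelled, contributions are refunded, and the deviator ends with 26, which is less than 26 − 15 + 46 = 57. Contributing more than 15 just wastes the excess. So contributing exactly 15 is a best response.
Each player's payoff: 26 − 15 + 46 = 57.

57 dollars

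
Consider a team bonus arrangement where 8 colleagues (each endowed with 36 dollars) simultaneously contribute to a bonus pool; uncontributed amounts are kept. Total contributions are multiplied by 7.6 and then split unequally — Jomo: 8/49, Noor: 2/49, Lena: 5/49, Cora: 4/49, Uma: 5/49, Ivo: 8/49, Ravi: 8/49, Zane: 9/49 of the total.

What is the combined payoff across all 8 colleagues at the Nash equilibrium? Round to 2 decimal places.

A player with share s gets back 7.6·s per unit contributed, so full contribution is dominant for anyone with s > 1/7.6 = 0.1316 and zero contribution is dominant for anyone below.
Jomo, Ivo, Ravi and Zane clear that bar, contributing 36 each; the remaining 4 contribute 0. Total contributed: 144.
The bonus pool pays out 7.6 × 144 = 1094.40 in total (split across the unequal shares, but the aggregate is all that matters for the group sum).
The 4 free-riders keep 36 each, adding 144. Group total = 144 + 1094.40 = 1238.40.

1238.40 dollars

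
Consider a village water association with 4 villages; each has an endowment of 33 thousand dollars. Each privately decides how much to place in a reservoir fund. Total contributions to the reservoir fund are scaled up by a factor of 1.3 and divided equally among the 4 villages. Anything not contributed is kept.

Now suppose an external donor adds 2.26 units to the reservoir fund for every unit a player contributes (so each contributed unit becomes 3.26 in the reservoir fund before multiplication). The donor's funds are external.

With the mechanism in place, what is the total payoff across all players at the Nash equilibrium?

Under the mechanism each unit contributed yields 1.3 × 3.26 / 4 = 1.0595 back to its contributor per unit of net cost, which exceeds 1, making full contribution the dominant choice for everyone.
At the Nash equilibrium everyone contributes 33. Group total payoff = 1.3 × 3.26 × 132 = 559.42.

559.42 thousand dollars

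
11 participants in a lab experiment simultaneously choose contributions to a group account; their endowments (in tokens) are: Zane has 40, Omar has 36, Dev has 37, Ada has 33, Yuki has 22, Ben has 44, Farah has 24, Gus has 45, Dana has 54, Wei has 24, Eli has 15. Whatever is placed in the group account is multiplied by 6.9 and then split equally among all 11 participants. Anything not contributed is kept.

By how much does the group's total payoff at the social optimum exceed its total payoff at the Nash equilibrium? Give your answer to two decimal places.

2206.60 tokens

The private return per contributed unit is 6.9/11 = 0.6273 < 1 for every player regardless of endowment, so the Nash equilibrium is zero contribution and the group total is Σ E_j = 40 + 36 + 37 + 33 + 22 + 44 + 24 + 45 + 54 + 24 + 15 = 374.
Each contributed unit returns 6.900 to the group, so the social optimum is full contribution by everyone: group total = 6.900 × 374 = 2580.60.
Efficiency loss = (6.900 − 1) × 374 = 2206.60.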